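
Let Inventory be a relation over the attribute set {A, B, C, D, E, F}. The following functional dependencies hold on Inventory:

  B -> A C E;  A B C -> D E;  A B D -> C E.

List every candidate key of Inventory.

(B, F)

Attributes B, F never appear on any right-hand side, so every candidate key must contain {B, F}.
{B, F}⁺ = {A, B, C, D, E, F}, which is all of the schema, so {B, F} is the only candidate key.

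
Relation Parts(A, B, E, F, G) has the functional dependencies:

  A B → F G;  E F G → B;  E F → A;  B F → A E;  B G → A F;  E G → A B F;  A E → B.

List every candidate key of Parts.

{A, B}⁺: AB→FG adds F, G; BF→AE adds E → {A, B, E, F, G}. Minimal: {B}⁺ = {B}; {A}⁺ = {A} — none reach the full schema.
{A, E}⁺: AE→B adds B; AB→FG adds F, G → {A, B, E, F, G}. Minimal: {E}⁺ = {E}; {A}⁺ = {A} — none reach the full schema.
{B, F}⁺: BF→AE adds A, E; AB→FG adds G → {A, B, E, F, G}. Minimal: {F}⁺ = {F}; {B}⁺ = {B} — none reach the full schema.
{B, G}⁺: BG→AF adds A, F; BF→AE adds E → {A, B, E, F, G}. Minimal: {G}⁺ = {G}; {B}⁺ = {B} — none reach the full schema.
{E, F}⁺: EF→A adds A; AE→B adds B; AB→FG adds G → {A, B, E, F, G}. Minimal: {F}⁺ = {F}; {E}⁺ = {E} — none reach the full schema.
{E, G}⁺: EG→ABF adds A, B, F → {A, B, E, F, G}. Minimal: {G}⁺ = {G}; {E}⁺ = {E} — none reach the full schema.
Any other superkey contains one of these as a subset, so there are no further candidate keys.

AB; AE; BF; BG; EF; EG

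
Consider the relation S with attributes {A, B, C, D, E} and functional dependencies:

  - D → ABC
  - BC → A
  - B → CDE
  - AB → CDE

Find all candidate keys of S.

{B}⁺: B→CDE adds C, D, E; D→ABC adds A → {A, B, C, D, E}.
{D}⁺: D→ABC adds A, B, C; B→CDE adds E → {A, B, C, D, E}.
Any other superkey contains one of these as a subset, so there are no further candidate keys.

B, D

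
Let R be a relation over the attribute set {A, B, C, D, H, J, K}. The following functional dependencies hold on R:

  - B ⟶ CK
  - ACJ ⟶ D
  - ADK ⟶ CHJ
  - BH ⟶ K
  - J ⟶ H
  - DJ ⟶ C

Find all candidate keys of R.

ABD, ABJ

Attributes A, B never appear on any right-hand side, so every candidate key must contain {A, B}.
{A, B}⁺ = {A, B, C, K}, which is not all of the schema, so we must add further attributes.
{A, B, D}⁺: B→CK adds C, K; ADK→CHJ adds H, J → {A, B, C, D, H, J, K}.
{A, B, J}⁺: B→CK adds C, K; ACJ→D adds D; ADK→CHJ adds H → {A, B, C, D, H, J, K}.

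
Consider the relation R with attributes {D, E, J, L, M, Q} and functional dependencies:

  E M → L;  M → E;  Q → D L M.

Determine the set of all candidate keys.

JQ

Attributes J, Q never appear on any right-hand side, so every candidate key must contain {J, Q}.
{J, Q}⁺ = {D, E, J, L, M, Q}, which is all of the schema, so {J, Q} is the only candidate key.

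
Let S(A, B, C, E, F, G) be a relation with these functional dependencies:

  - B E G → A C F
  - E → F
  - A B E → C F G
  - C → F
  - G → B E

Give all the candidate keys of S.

{G}⁺: G→BE adds B, E; BEG→ACF adds A, C, F → {A, B, C, E, F, G}.
{A, B, E}⁺: E→F adds F; ABE→CFG adds C, G → {A, B, C, E, F, G}. Minimal: {B, E}⁺ = {B, E, F}; {A, E}⁺ = {A, E, F}; {A, B}⁺ = {A, B} — none reach the full schema.
Any other superkey contains one of these as a subset, so there are no further candidate keys.

{G}; {A, B, E}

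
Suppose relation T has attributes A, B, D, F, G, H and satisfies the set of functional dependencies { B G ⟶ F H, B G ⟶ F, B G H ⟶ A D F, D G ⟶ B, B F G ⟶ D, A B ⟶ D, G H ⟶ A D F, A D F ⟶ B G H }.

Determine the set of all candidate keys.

{B, G}⁺: BG→FH adds F, H; BGH→ADF adds A, D → {A, B, D, F, G, H}. Minimal: {G}⁺ = {G}; {B}⁺ = {B} — none reach the full schema.
{D, G}⁺: DG→B adds B; BG→FH adds F, H; BGH→ADF adds A → {A, B, D, F, G, H}. Minimal: {G}⁺ = {G}; {D}⁺ = {D} — none reach the full schema.
{G, H}⁺: GH→ADF adds A, D, F; ADF→BGH adds B → {A, B, D, F, G, H}. Minimal: {H}⁺ = {H}; {G}⁺ = {G} — none reach the full schema.
{A, B, F}⁺: AB→D adds D; ADF→BGH adds G, H → {A, B, D, F, G, H}. Minimal: {B, F}⁺ = {B, F}; {A, F}⁺ = {A, F}; {A, B}⁺ = {A, B, D} — none reach the full schema.
{A, D, F}⁺: ADF→BGH adds B, G, H → {A, B, D, F, G, H}. Minimal: {D, F}⁺ = {D, F}; {A, F}⁺ = {A, F}; {A, D}⁺ = {A, D} — none reach the full schema.
Any other superkey contains one of these as a subset, so there are no further candidate keys.

{B, G}, {D, G}, {G, H}, {A, B, F}, {A, D, F}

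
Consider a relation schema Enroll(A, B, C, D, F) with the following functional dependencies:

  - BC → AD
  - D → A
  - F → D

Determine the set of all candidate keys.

(B, C, F)

{B, C, F}⁺: BC→AD adds A, D → {A, B, C, D, F}.
No other minimal superkey exists.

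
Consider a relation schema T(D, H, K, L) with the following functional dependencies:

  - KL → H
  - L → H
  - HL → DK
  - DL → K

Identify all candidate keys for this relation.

{L}

Attribute L never appears on the right-hand side of any dependency, so L must belong to every candidate key.
{L}⁺ = {D, H, K, L}, which is all of the schema, so {L} is the only candidate key.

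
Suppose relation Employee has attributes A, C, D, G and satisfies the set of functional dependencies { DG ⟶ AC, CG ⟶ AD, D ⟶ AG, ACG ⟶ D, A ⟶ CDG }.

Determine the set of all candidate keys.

{A}⁺: A→CDG adds C, D, G → {A, C, D, G}.
{D}⁺: D→AG adds A, G; A→CDG adds C → {A, C, D, G}.
{C, G}⁺: CG→AD adds A, D → {A, C, D, G}. Minimal: {G}⁺ = {G}; {C}⁺ = {C} — none reach the full schema.

{A}; {D}; {C, G}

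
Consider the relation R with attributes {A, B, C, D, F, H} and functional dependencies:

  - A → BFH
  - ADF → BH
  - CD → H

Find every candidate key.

Attributes A, C, D never appear on any right-hand side, so every candidate key must contain {A, C, D}.
{A, C, D}⁺ = {A, B, C, D, F, H}, which is all of the schema, so {A, C, D} is the only candidate key.

{A, C, D}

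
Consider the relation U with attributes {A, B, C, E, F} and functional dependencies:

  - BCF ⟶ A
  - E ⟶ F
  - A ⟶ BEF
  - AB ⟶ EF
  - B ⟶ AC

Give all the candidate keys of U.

{A}⁺: A→BEF adds B, E, F; B→AC adds C → {A, B, C, E, F}.
{B}⁺: B→AC adds A, C; A→BEF adds E, F → {A, B, C, E, F}.

{A}, {B}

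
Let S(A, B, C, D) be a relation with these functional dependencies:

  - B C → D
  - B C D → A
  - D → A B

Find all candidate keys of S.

Attribute C never appears on the right-hand side of any dependency, so C must belong to every candidate key.
{C}⁺ = {C}, which is not all of the schema, so we must add further attributes.
{B, C}⁺: BC→D adds D; BCD→A adds A → {A, B, C, D}. Minimal: {C}⁺ = {C}; {B}⁺ = {B} — none reach the full schema.
{C, D}⁺: D→AB adds A, B → {A, B, C, D}. Minimal: {D}⁺ = {A, B, D}; {C}⁺ = {C} — none reach the full schema.
Any other superkey contains one of these as a subset, so there are no further candidate keys.

{B, C}; {C, D}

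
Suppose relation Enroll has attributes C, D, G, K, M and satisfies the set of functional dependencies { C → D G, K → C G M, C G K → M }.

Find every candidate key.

K

Attribute K never appears on the right-hand side of any dependency, so K must belong to every candidate key.
{K}⁺ = {C, D, G, K, M}, which is all of the schema, so {K} is the only candidate key.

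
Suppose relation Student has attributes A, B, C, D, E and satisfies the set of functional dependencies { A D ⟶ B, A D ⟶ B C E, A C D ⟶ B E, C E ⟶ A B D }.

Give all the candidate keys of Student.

{A, D}, {C, E}

{A, D}⁺: AD→B adds B; AD→BCE adds C, E → {A, B, C, D, E}.
{C, E}⁺: CE→ABD adds A, B, D → {A, B, C, D, E}.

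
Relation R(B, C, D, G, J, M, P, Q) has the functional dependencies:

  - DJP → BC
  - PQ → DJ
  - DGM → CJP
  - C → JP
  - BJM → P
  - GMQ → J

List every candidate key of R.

Attributes G, M, Q never appear on any right-hand side, so every candidate key must contain {G, M, Q}.
{G, M, Q}⁺ = {G, J, M, Q}, which is not all of the schema, so we must add further attributes.
{B, G, M, Q}⁺: GMQ→J adds J; BJM→P adds P; PQ→DJ adds D; DGM→CJP adds C → {B, C, D, G, J, M, P, Q}.
{C, G, M, Q}⁺: C→JP adds J, P; PQ→DJ adds D; DJP→BC adds B → {B, C, D, G, J, M, P, Q}.
{D, G, M, Q}⁺: DGM→CJP adds C, J, P; DJP→BC adds B → {B, C, D, G, J, M, P, Q}.
{G, M, P, Q}⁺: PQ→DJ adds D, J; DGM→CJP adds C; DJP→BC adds B → {B, C, D, G, J, M, P, Q}.

(B, G, M, Q), (C, G, M, Q), (D, G, M, Q), (G, M, P, Q)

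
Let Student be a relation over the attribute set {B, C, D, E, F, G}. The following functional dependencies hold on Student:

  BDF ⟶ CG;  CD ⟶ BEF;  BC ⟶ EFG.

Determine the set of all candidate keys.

{C, D}⁺: CD→BEF adds B, E, F; BC→EFG adds G → {B, C, D, E, F, G}.
{B, D, F}⁺: BDF→CG adds C, G; CD→BEF adds E → {B, C, D, E, F, G}.
Any other superkey contains one of these as a subset, so there are no further candidate keys.

(C, D); (B, D, F)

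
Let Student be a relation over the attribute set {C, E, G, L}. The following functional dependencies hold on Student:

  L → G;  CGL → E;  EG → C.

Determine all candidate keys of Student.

{C, L}, {E, L}

Attribute L never appears on the right-hand side of any dependency, so L must belong to every candidate key.
{L}⁺ = {G, L}, which is not all of the schema, so we must add further attributes.
{C, L}⁺: L→G adds G; CGL→E adds E → {C, E, G, L}. Minimal: {L}⁺ = {G, L}; {C}⁺ = {C} — none reach the full schema.
{E, L}⁺: L→G adds G; EG→C adds C → {C, E, G, L}. Minimal: {L}⁺ = {G, L}; {E}⁺ = {E} — none reach the full schema.
Any other superkey contains one of these as a subset, so there are no further candidate keys.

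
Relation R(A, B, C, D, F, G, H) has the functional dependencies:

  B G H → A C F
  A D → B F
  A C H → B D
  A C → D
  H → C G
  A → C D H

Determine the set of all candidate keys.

A, BH

{A}⁺: A→CDH adds C, D, H; AD→BF adds B, F; H→CG adds G → {A, B, C, D, F, G, H}.
{B, H}⁺: H→CG adds C, G; BGH→ACF adds A, F; ACH→BD adds D → {A, B, C, D, F, G, H}. Minimal: {H}⁺ = {C, G, H}; {B}⁺ = {B} — none reach the full schema.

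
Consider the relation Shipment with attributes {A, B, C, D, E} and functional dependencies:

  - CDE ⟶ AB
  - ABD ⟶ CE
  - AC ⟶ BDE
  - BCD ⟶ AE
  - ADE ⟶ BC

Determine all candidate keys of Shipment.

AC, ABD, ADE, BCD, CDE

{A, C}⁺: AC→BDE adds B, D, E → {A, B, C, D, E}. Minimal: {C}⁺ = {C}; {A}⁺ = {A} — none reach the full schema.
{A, B, D}⁺: ABD→CE adds C, E → {A, B, C, D, E}. Minimal: {B, D}⁺ = {B, D}; {A, D}⁺ = {A, D}; {A, B}⁺ = {A, B} — none reach the full schema.
{A, D, E}⁺: ADE→BC adds B, C → {A, B, C, D, E}. Minimal: {D, E}⁺ = {D, E}; {A, E}⁺ = {A, E}; {A, D}⁺ = {A, D} — none reach the full schema.
{B, C, D}⁺: BCD→AE adds A, E → {A, B, C, D, E}. Minimal: {C, D}⁺ = {C, D}; {B, D}⁺ = {B, D}; {B, C}⁺ = {B, C} — none reach the full schema.
{C, D, E}⁺: CDE→AB adds A, B → {A, B, C, D, E}. Minimal: {D, E}⁺ = {D, E}; {C, E}⁺ = {C, E}; {C, D}⁺ = {C, D} — none reach the full schema.
Any other superkey contains one of these as a subset, so there are no further candidate keys.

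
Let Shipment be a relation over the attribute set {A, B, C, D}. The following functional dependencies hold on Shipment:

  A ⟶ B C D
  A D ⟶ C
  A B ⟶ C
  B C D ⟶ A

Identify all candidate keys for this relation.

(A), (B, C, D)

{A}⁺: A→BCD adds B, C, D → {A, B, C, D}.
{B, C, D}⁺: BCD→A adds A → {A, B, C, D}.
Any other superkey contains one of these as a subset, so there are no further candidate keys.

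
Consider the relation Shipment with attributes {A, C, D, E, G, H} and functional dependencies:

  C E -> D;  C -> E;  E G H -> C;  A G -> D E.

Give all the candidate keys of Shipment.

Attributes A, G, H never appear on any right-hand side, so every candidate key must contain {A, G, H}.
{A, G, H}⁺ = {A, C, D, E, G, H}, which is all of the schema, so {A, G, H} is the only candidate key.

{A, G, H}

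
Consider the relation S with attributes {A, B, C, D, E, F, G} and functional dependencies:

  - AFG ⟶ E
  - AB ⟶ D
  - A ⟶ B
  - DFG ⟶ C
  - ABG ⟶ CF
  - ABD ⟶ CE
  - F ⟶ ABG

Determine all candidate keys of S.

{F}, {A, G}

{F}⁺: F→ABG adds A, B, G; AFG→E adds E; AB→D adds D; DFG→C adds C → {A, B, C, D, E, F, G}.
{A, G}⁺: A→B adds B; ABG→CF adds C, F; AFG→E adds E; AB→D adds D → {A, B, C, D, E, F, G}. Minimal: {G}⁺ = {G}; {A}⁺ = {A, B, C, D, E} — none reach the full schema.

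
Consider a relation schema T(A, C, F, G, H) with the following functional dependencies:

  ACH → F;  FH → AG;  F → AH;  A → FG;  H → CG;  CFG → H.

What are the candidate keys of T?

{A}⁺: A→FG adds F, G; F→AH adds H; H→CG adds C → {A, C, F, G, H}.
{F}⁺: F→AH adds A, H; A→FG adds G; H→CG adds C → {A, C, F, G, H}.

(A), (F)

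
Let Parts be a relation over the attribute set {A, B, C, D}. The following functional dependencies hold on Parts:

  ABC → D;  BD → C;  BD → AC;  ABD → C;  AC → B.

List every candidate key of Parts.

{A, C}⁺: AC→B adds B; ABC→D adds D → {A, B, C, D}. Minimal: {C}⁺ = {C}; {A}⁺ = {A} — none reach the full schema.
{B, D}⁺: BD→C adds C; BD→AC adds A → {A, B, C, D}. Minimal: {D}⁺ = {D}; {B}⁺ = {B} — none reach the full schema.
Any other superkey contains one of these as a subset, so there are no further candidate keys.

{A, C}, {B, D}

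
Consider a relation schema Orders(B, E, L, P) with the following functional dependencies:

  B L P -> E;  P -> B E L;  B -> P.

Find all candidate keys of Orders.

{B}⁺: B→P adds P; P→BEL adds E, L → {B, E, L, P}.
{P}⁺: P→BEL adds B, E, L → {B, E, L, P}.

B, P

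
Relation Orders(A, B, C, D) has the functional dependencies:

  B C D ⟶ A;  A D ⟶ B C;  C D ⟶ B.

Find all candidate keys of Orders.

(A, D), (C, D)

Attribute D never appears on the right-hand side of any dependency, so D must belong to every candidate key.
{D}⁺ = {D}, which is not all of the schema, so we must add further attributes.
{A, D}⁺: AD→BC adds B, C → {A, B, C, D}.
{C, D}⁺: CD→B adds B; BCD→A adds A → {A, B, C, D}.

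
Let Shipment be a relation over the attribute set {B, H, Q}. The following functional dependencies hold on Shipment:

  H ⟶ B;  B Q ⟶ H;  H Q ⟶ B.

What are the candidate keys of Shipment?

Attribute Q never appears on the right-hand side of any dependency, so Q must belong to every candidate key.
{Q}⁺ = {Q}, which is not all of the schema, so we must add further attributes.
{B, Q}⁺: BQ→H adds H → {B, H, Q}.
{H, Q}⁺: H→B adds B → {B, H, Q}.

{B, Q}, {H, Q}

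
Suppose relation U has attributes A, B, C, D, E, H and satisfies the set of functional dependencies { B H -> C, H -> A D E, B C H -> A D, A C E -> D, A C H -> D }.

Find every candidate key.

{B, H}

{B, H}⁺: BH→C adds C; H→ADE adds A, D, E → {A, B, C, D, E, H}. Minimal: {H}⁺ = {A, D, E, H}; {B}⁺ = {B} — none reach the full schema.
No other minimal superkey exists.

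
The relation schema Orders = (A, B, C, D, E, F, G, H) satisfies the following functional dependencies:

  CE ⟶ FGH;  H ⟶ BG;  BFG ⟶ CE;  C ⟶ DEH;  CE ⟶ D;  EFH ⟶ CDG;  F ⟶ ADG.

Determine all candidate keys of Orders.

{C}, {B, F}, {F, H}

{C}⁺: C→DEH adds D, E, H; CE→FGH adds F, G; H→BG adds B; F→ADG adds A → {A, B, C, D, E, F, G, H}.
{B, F}⁺: F→ADG adds A, D, G; BFG→CE adds C, E; C→DEH adds H → {A, B, C, D, E, F, G, H}. Minimal: {F}⁺ = {A, D, F, G}; {B}⁺ = {B} — none reach the full schema.
{F, H}⁺: H→BG adds B, G; BFG→CE adds C, E; C→DEH adds D; F→ADG adds A → {A, B, C, D, E, F, G, H}. Minimal: {H}⁺ = {B, G, H}; {F}⁺ = {A, D, F, G} — none reach the full schema.
Any other superkey contains one of these as a subset, so there are no further candidate keys.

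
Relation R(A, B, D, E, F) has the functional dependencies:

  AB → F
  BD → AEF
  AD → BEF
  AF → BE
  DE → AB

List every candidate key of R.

{A, D}, {B, D}, {D, E}

Attribute D never appears on the right-hand side of any dependency, so D must belong to every candidate key.
{D}⁺ = {D}, which is not all of the schema, so we must add further attributes.
{A, D}⁺: AD→BEF adds B, E, F → {A, B, D, E, F}. Minimal: {D}⁺ = {D}; {A}⁺ = {A} — none reach the full schema.
{B, D}⁺: BD→AEF adds A, E, F → {A, B, D, E, F}. Minimal: {D}⁺ = {D}; {B}⁺ = {B} — none reach the full schema.
{D, E}⁺: DE→AB adds A, B; AB→F adds F → {A, B, D, E, F}. Minimal: {E}⁺ = {E}; {D}⁺ = {D} — none reach the full schema.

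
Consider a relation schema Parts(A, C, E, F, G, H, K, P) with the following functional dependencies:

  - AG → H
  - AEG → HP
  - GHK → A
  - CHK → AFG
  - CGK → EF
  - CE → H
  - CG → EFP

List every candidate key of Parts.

Attributes C, K never appear on any right-hand side, so every candidate key must contain {C, K}.
{C, K}⁺ = {C, K}, which is not all of the schema, so we must add further attributes.
{C, E, K}⁺: CE→H adds H; CHK→AFG adds A, F, G; CG→EFP adds P → {A, C, E, F, G, H, K, P}. Minimal: {E, K}⁺ = {E, K}; {C, K}⁺ = {C, K}; {C, E}⁺ = {C, E, H} — none reach the full schema.
{C, G, K}⁺: CGK→EF adds E, F; CE→H adds H; CG→EFP adds P; GHK→A adds A → {A, C, E, F, G, H, K, P}. Minimal: {G, K}⁺ = {G, K}; {C, K}⁺ = {C, K}; {C, G}⁺ = {C, E, F, G, H, P} — none reach the full schema.
{C, H, K}⁺: CHK→AFG adds A, F, G; CGK→EF adds E; CG→EFP adds P → {A, C, E, F, G, H, K, P}. Minimal: {H, K}⁺ = {H, K}; {C, K}⁺ = {C, K}; {C, H}⁺ = {C, H} — none reach the full schema.
Any other superkey contains one of these as a subset, so there are no further candidate keys.

{C, E, K}, {C, G, K}, {C, H, K}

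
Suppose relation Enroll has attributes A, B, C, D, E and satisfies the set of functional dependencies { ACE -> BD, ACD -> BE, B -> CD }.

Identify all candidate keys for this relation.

(A, B), (A, C, D), (A, C, E)

{A, B}⁺: B→CD adds C, D; ACD→BE adds E → {A, B, C, D, E}. Minimal: {B}⁺ = {B, C, D}; {A}⁺ = {A} — none reach the full schema.
{A, C, D}⁺: ACD→BE adds B, E → {A, B, C, D, E}. Minimal: {C, D}⁺ = {C, D}; {A, D}⁺ = {A, D}; {A, C}⁺ = {A, C} — none reach the full schema.
{A, C, E}⁺: ACE→BD adds B, D → {A, B, C, D, E}. Minimal: {C, E}⁺ = {C, E}; {A, E}⁺ = {A, E}; {A, C}⁺ = {A, C} — none reach the full schema.
Any other superkey contains one of these as a subset, so there are no further candidate keys.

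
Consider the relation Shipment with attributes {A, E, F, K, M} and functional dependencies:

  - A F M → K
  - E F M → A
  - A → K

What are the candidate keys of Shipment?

Attributes E, F, M never appear on any right-hand side, so every candidate key must contain {E, F, M}.
{E, F, M}⁺ = {A, E, F, K, M}, which is all of the schema, so {E, F, M} is the only candidate key.

(E, F, M)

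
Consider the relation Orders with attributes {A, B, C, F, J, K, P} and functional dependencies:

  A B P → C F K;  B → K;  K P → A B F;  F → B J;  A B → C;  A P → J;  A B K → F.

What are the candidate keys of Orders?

Attribute P never appears on the right-hand side of any dependency, so P must belong to every candidate key.
{P}⁺ = {P}, which is not all of the schema, so we must add further attributes.
{B, P}⁺: B→K adds K; KP→ABF adds A, F; F→BJ adds J; AB→C adds C → {A, B, C, F, J, K, P}. Minimal: {P}⁺ = {P}; {B}⁺ = {B, K} — none reach the full schema.
{F, P}⁺: F→BJ adds B, J; B→K adds K; KP→ABF adds A; AB→C adds C → {A, B, C, F, J, K, P}. Minimal: {P}⁺ = {P}; {F}⁺ = {B, F, J, K} — none reach the full schema.
{K, P}⁺: KP→ABF adds A, B, F; F→BJ adds J; AB→C adds C → {A, B, C, F, J, K, P}. Minimal: {P}⁺ = {P}; {K}⁺ = {K} — none reach the full schema.

{B, P}, {F, P}, {K, P}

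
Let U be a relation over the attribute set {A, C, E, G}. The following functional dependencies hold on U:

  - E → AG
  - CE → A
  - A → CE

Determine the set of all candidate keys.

{A}; {E}

{A}⁺: A→CE adds C, E; E→AG adds G → {A, C, E, G}.
{E}⁺: E→AG adds A, G; A→CE adds C → {A, C, E, G}.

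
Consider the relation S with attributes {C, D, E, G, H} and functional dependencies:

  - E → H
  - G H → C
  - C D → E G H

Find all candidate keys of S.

{C, D}, {D, E, G}, {D, G, H}

{C, D}⁺: CD→EGH adds E, G, H → {C, D, E, G, H}.
{D, E, G}⁺: E→H adds H; GH→C adds C → {C, D, E, G, H}.
{D, G, H}⁺: GH→C adds C; CD→EGH adds E → {C, D, E, G, H}.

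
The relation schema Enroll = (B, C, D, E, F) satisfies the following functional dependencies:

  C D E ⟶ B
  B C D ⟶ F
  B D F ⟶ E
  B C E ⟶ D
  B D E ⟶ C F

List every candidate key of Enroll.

{B, C, D}⁺: BCD→F adds F; BDF→E adds E → {B, C, D, E, F}.
{B, C, E}⁺: BCE→D adds D; BDE→CF adds F → {B, C, D, E, F}.
{B, D, E}⁺: BDE→CF adds C, F → {B, C, D, E, F}.
{B, D, F}⁺: BDF→E adds E; BDE→CF adds C → {B, C, D, E, F}.
{C, D, E}⁺: CDE→B adds B; BCD→F adds F → {B, C, D, E, F}.
Any other superkey contains one of these as a subset, so there are no further candidate keys.

{B, C, D}, {B, C, E}, {B, D, E}, {B, D, F}, {C, D, E}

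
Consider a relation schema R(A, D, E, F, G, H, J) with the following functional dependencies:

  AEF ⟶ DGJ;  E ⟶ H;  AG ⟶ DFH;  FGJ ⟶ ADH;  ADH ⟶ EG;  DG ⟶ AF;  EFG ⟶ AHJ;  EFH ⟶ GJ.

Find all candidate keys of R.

(A, G); (D, G); (E, F); (A, D, E); (A, D, H); (F, G, J)

{A, G}⁺: AG→DFH adds D, F, H; ADH→EG adds E; EFG→AHJ adds J → {A, D, E, F, G, H, J}.
{D, G}⁺: DG→AF adds A, F; AG→DFH adds H; ADH→EG adds E; EFG→AHJ adds J → {A, D, E, F, G, H, J}.
{E, F}⁺: E→H adds H; EFH→GJ adds G, J; FGJ→ADH adds A, D → {A, D, E, F, G, H, J}.
{A, D, E}⁺: E→H adds H; ADH→EG adds G; DG→AF adds F; EFG→AHJ adds J → {A, D, E, F, G, H, J}.
{A, D, H}⁺: ADH→EG adds E, G; DG→AF adds F; EFG→AHJ adds J → {A, D, E, F, G, H, J}.
{F, G, J}⁺: FGJ→ADH adds A, D, H; ADH→EG adds E → {A, D, E, F, G, H, J}.
Any other superkey contains one of these as a subset, so there are no further candidate keys.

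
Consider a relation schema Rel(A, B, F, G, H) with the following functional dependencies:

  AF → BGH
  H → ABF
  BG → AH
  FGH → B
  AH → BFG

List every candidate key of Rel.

{H}⁺: H→ABF adds A, B, F; AH→BFG adds G → {A, B, F, G, H}.
{A, F}⁺: AF→BGH adds B, G, H → {A, B, F, G, H}.
{B, G}⁺: BG→AH adds A, H; AH→BFG adds F → {A, B, F, G, H}.
Any other superkey contains one of these as a subset, so there are no further candidate keys.

{H}; {A, F}; {B, G}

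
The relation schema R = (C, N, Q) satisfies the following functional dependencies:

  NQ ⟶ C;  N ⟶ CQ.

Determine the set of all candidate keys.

{N}⁺: N→CQ adds C, Q → {C, N, Q}.

N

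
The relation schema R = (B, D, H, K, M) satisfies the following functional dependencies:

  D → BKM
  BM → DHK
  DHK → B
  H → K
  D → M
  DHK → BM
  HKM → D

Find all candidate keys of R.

{D}⁺: D→BKM adds B, K, M; BM→DHK adds H → {B, D, H, K, M}.
{B, M}⁺: BM→DHK adds D, H, K → {B, D, H, K, M}. Minimal: {M}⁺ = {M}; {B}⁺ = {B} — none reach the full schema.
{H, M}⁺: H→K adds K; HKM→D adds D; D→BKM adds B → {B, D, H, K, M}. Minimal: {M}⁺ = {M}; {H}⁺ = {H, K} — none reach the full schema.

{D}; {B, M}; {H, M}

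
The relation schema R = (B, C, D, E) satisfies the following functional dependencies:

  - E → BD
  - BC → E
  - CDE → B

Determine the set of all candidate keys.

Attribute C never appears on the right-hand side of any dependency, so C must belong to every candidate key.
{C}⁺ = {C}, which is not all of the schema, so we must add further attributes.
{B, C}⁺: BC→E adds E; E→BD adds D → {B, C, D, E}. Minimal: {C}⁺ = {C}; {B}⁺ = {B} — none reach the full schema.
{C, E}⁺: E→BD adds B, D → {B, C, D, E}. Minimal: {E}⁺ = {B, D, E}; {C}⁺ = {C} — none reach the full schema.
Any other superkey contains one of these as a subset, so there are no further candidate keys.

{B, C}, {C, E}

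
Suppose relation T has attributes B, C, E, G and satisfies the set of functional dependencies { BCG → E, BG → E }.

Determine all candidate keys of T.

{B, C, G}

Attributes B, C, G never appear on any right-hand side, so every candidate key must contain {B, C, G}.
{B, C, G}⁺ = {B, C, E, G}, which is all of the schema, so {B, C, G} is the only candidate key.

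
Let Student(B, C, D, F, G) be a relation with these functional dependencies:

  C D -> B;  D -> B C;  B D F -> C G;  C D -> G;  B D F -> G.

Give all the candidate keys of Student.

{D, F}⁺: D→BC adds B, C; BDF→CG adds G → {B, C, D, F, G}. Minimal: {F}⁺ = {F}; {D}⁺ = {B, C, D, G} — none reach the full schema.
No other minimal superkey exists.

DF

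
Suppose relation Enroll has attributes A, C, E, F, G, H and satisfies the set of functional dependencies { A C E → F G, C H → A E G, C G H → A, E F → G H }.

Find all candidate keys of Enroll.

Attribute C never appears on the right-hand side of any dependency, so C must belong to every candidate key.
{C}⁺ = {C}, which is not all of the schema, so we must add further attributes.
{C, H}⁺: CH→AEG adds A, E, G; ACE→FG adds F → {A, C, E, F, G, H}. Minimal: {H}⁺ = {H}; {C}⁺ = {C} — none reach the full schema.
{A, C, E}⁺: ACE→FG adds F, G; EF→GH adds H → {A, C, E, F, G, H}. Minimal: {C, E}⁺ = {C, E}; {A, E}⁺ = {A, E}; {A, C}⁺ = {A, C} — none reach the full schema.
{C, E, F}⁺: EF→GH adds G, H; CH→AEG adds A → {A, C, E, F, G, H}. Minimal: {E, F}⁺ = {E, F, G, H}; {C, F}⁺ = {C, F}; {C, E}⁺ = {C, E} — none reach the full schema.

(C, H), (A, C, E), (C, E, F)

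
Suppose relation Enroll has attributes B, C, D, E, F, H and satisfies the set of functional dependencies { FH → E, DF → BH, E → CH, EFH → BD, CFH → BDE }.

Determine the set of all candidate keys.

(D, F), (E, F), (F, H)

Attribute F never appears on the right-hand side of any dependency, so F must belong to every candidate key.
{F}⁺ = {F}, which is not all of the schema, so we must add further attributes.
{D, F}⁺: DF→BH adds B, H; FH→E adds E; E→CH adds C → {B, C, D, E, F, H}. Minimal: {F}⁺ = {F}; {D}⁺ = {D} — none reach the full schema.
{E, F}⁺: E→CH adds C, H; EFH→BD adds B, D → {B, C, D, E, F, H}. Minimal: {F}⁺ = {F}; {E}⁺ = {C, E, H} — none reach the full schema.
{F, H}⁺: FH→E adds E; E→CH adds C; EFH→BD adds B, D → {B, C, D, E, F, H}. Minimal: {H}⁺ = {H}; {F}⁺ = {F} — none reach the full schema.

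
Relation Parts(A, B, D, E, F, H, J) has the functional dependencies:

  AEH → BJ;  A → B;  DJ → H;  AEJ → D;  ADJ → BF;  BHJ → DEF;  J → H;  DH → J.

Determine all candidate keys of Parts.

{A, J}⁺: A→B adds B; J→H adds H; BHJ→DEF adds D, E, F → {A, B, D, E, F, H, J}. Minimal: {J}⁺ = {H, J}; {A}⁺ = {A, B} — none reach the full schema.
{A, D, H}⁺: A→B adds B; DH→J adds J; ADJ→BF adds F; BHJ→DEF adds E → {A, B, D, E, F, H, J}. Minimal: {D, H}⁺ = {D, H, J}; {A, H}⁺ = {A, B, H}; {A, D}⁺ = {A, B, D} — none reach the full schema.
{A, E, H}⁺: AEH→BJ adds B, J; AEJ→D adds D; ADJ→BF adds F → {A, B, D, E, F, H, J}. Minimal: {E, H}⁺ = {E, H}; {A, H}⁺ = {A, B, H}; {A, E}⁺ = {A, B, E} — none reach the full schema.

(A, J), (A, D, H), (A, E, H)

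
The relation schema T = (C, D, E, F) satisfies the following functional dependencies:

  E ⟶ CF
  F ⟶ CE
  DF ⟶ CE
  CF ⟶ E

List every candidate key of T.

Attribute D never appears on the right-hand side of any dependency, so D must belong to every candidate key.
{D}⁺ = {D}, which is not all of the schema, so we must add further attributes.
{D, E}⁺: E→CF adds C, F → {C, D, E, F}. Minimal: {E}⁺ = {C, E, F}; {D}⁺ = {D} — none reach the full schema.
{D, F}⁺: F→CE adds C, E → {C, D, E, F}. Minimal: {F}⁺ = {C, E, F}; {D}⁺ = {D} — none reach the full schema.

(D, E), (D, F)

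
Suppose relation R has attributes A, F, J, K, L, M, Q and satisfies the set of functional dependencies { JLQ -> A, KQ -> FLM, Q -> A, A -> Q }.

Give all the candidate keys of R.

(A, J, K); (J, K, Q)

{A, J, K}⁺: A→Q adds Q; KQ→FLM adds F, L, M → {A, F, J, K, L, M, Q}. Minimal: {J, K}⁺ = {J, K}; {A, K}⁺ = {A, F, K, L, M, Q}; {A, J}⁺ = {A, J, Q} — none reach the full schema.
{J, K, Q}⁺: KQ→FLM adds F, L, M; Q→A adds A → {A, F, J, K, L, M, Q}. Minimal: {K, Q}⁺ = {A, F, K, L, M, Q}; {J, Q}⁺ = {A, J, Q}; {J, K}⁺ = {J, K} — none reach the full schema.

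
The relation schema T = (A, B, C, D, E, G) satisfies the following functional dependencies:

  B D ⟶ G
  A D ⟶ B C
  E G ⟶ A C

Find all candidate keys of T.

Attributes D, E never appear on any right-hand side, so every candidate key must contain {D, E}.
{D, E}⁺ = {D, E}, which is not all of the schema, so we must add further attributes.
{A, D, E}⁺: AD→BC adds B, C; BD→G adds G → {A, B, C, D, E, G}. Minimal: {D, E}⁺ = {D, E}; {A, E}⁺ = {A, E}; {A, D}⁺ = {A, B, C, D, G} — none reach the full schema.
{B, D, E}⁺: BD→G adds G; EG→AC adds A, C → {A, B, C, D, E, G}. Minimal: {D, E}⁺ = {D, E}; {B, E}⁺ = {B, E}; {B, D}⁺ = {B, D, G} — none reach the full schema.
{D, E, G}⁺: EG→AC adds A, C; AD→BC adds B → {A, B, C, D, E, G}. Minimal: {E, G}⁺ = {A, C, E, G}; {D, G}⁺ = {D, G}; {D, E}⁺ = {D, E} — none reach the full schema.

ADE, BDE, DEG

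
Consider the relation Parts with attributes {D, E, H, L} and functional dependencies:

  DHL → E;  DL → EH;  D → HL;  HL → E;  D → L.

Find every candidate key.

{D}

Attribute D never appears on the right-hand side of any dependency, so D must belong to every candidate key.
{D}⁺ = {D, E, H, L}, which is all of the schema, so {D} is the only candidate key.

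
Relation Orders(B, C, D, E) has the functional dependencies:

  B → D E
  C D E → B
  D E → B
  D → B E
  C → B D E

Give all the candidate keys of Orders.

(C)

Attribute C never appears on the right-hand side of any dependency, so C must belong to every candidate key.
{C}⁺ = {B, C, D, E}, which is all of the schema, so {C} is the only candidate key.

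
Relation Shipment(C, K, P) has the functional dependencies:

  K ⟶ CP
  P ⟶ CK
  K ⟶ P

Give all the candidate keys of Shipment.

{K}, {P}

{K}⁺: K→CP adds C, P → {C, K, P}.
{P}⁺: P→CK adds C, K → {C, K, P}.
Any other superkey contains one of these as a subset, so there are no further candidate keys.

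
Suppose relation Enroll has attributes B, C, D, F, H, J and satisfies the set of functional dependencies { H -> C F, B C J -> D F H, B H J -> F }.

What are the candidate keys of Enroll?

Attributes B, J never appear on any right-hand side, so every candidate key must contain {B, J}.
{B, J}⁺ = {B, J}, which is not all of the schema, so we must add further attributes.
{B, C, J}⁺: BCJ→DFH adds D, F, H → {B, C, D, F, H, J}. Minimal: {C, J}⁺ = {C, J}; {B, J}⁺ = {B, J}; {B, C}⁺ = {B, C} — none reach the full schema.
{B, H, J}⁺: H→CF adds C, F; BCJ→DFH adds D → {B, C, D, F, H, J}. Minimal: {H, J}⁺ = {C, F, H, J}; {B, J}⁺ = {B, J}; {B, H}⁺ = {B, C, F, H} — none reach the full schema.
Any other superkey contains one of these as a subset, so there are no further candidate keys.

(B, C, J), (B, H, J)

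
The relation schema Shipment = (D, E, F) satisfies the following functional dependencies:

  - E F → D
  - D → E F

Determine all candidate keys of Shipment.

{D}⁺: D→EF adds E, F → {D, E, F}.
{E, F}⁺: EF→D adds D → {D, E, F}. Minimal: {F}⁺ = {F}; {E}⁺ = {E} — none reach the full schema.

{D}, {E, F}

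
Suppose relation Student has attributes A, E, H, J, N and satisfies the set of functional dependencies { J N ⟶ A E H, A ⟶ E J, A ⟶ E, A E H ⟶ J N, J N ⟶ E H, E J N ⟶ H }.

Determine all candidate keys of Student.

{A, H}⁺: A→EJ adds E, J; AEH→JN adds N → {A, E, H, J, N}. Minimal: {H}⁺ = {H}; {A}⁺ = {A, E, J} — none reach the full schema.
{A, N}⁺: A→EJ adds E, J; JN→EH adds H → {A, E, H, J, N}. Minimal: {N}⁺ = {N}; {A}⁺ = {A, E, J} — none reach the full schema.
{J, N}⁺: JN→AEH adds A, E, H → {A, E, H, J, N}. Minimal: {N}⁺ = {N}; {J}⁺ = {J} — none reach the full schema.

(A, H), (A, N), (J, N)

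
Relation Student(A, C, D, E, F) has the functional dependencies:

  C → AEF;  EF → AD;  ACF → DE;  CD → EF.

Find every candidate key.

{C}

Attribute C never appears on the right-hand side of any dependency, so C must belong to every candidate key.
{C}⁺ = {A, C, D, E, F}, which is all of the schema, so {C} is the only candidate key.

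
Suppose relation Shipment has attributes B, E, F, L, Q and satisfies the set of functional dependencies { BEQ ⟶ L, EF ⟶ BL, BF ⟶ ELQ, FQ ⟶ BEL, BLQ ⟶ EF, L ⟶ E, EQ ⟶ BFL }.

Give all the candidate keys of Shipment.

{B, F}⁺: BF→ELQ adds E, L, Q → {B, E, F, L, Q}. Minimal: {F}⁺ = {F}; {B}⁺ = {B} — none reach the full schema.
{E, F}⁺: EF→BL adds B, L; BF→ELQ adds Q → {B, E, F, L, Q}. Minimal: {F}⁺ = {F}; {E}⁺ = {E} — none reach the full schema.
{E, Q}⁺: EQ→BFL adds B, F, L → {B, E, F, L, Q}. Minimal: {Q}⁺ = {Q}; {E}⁺ = {E} — none reach the full schema.
{F, L}⁺: L→E adds E; EF→BL adds B; BF→ELQ adds Q → {B, E, F, L, Q}. Minimal: {L}⁺ = {E, L}; {F}⁺ = {F} — none reach the full schema.
{F, Q}⁺: FQ→BEL adds B, E, L → {B, E, F, L, Q}. Minimal: {Q}⁺ = {Q}; {F}⁺ = {F} — none reach the full schema.
{L, Q}⁺: L→E adds E; EQ→BFL adds B, F → {B, E, F, L, Q}. Minimal: {Q}⁺ = {Q}; {L}⁺ = {E, L} — none reach the full schema.
Any other superkey contains one of these as a subset, so there are no further candidate keys.

{B, F}, {E, F}, {E, Q}, {F, L}, {F, Q}, {L, Q}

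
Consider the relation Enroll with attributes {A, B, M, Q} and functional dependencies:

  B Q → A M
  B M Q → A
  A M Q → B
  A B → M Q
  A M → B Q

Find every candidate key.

{A, B}, {A, M}, {B, Q}

{A, B}⁺: AB→MQ adds M, Q → {A, B, M, Q}. Minimal: {B}⁺ = {B}; {A}⁺ = {A} — none reach the full schema.
{A, M}⁺: AM→BQ adds B, Q → {A, B, M, Q}. Minimal: {M}⁺ = {M}; {A}⁺ = {A} — none reach the full schema.
{B, Q}⁺: BQ→AM adds A, M → {A, B, M, Q}. Minimal: {Q}⁺ = {Q}; {B}⁺ = {B} — none reach the full schema.
Any other superkey contains one of these as a subset, so there are no further candidate keys.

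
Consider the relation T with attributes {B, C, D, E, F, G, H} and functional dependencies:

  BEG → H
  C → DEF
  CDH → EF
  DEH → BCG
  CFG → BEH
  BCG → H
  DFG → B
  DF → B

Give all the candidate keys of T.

{C, G}; {C, H}; {D, E, H}; {B, D, E, G}; {D, E, F, G}

{C, G}⁺: C→DEF adds D, E, F; CFG→BEH adds B, H → {B, C, D, E, F, G, H}. Minimal: {G}⁺ = {G}; {C}⁺ = {B, C, D, E, F} — none reach the full schema.
{C, H}⁺: C→DEF adds D, E, F; DEH→BCG adds B, G → {B, C, D, E, F, G, H}. Minimal: {H}⁺ = {H}; {C}⁺ = {B, C, D, E, F} — none reach the full schema.
{D, E, H}⁺: DEH→BCG adds B, C, G; C→DEF adds F → {B, C, D, E, F, G, H}. Minimal: {E, H}⁺ = {E, H}; {D, H}⁺ = {D, H}; {D, E}⁺ = {D, E} — none reach the full schema.
{B, D, E, G}⁺: BEG→H adds H; DEH→BCG adds C; C→DEF adds F → {B, C, D, E, F, G, H}. Minimal: {D, E, G}⁺ = {D, E, G}; {B, E, G}⁺ = {B, E, G, H}; {B, D, G}⁺ = {B, D, G}; … — none reach the full schema.
{D, E, F, G}⁺: DFG→B adds B; BEG→H adds H; DEH→BCG adds C → {B, C, D, E, F, G, H}. Minimal: {E, F, G}⁺ = {E, F, G}; {D, F, G}⁺ = {B, D, F, G}; {D, E, G}⁺ = {D, E, G}; … — none reach the full schema.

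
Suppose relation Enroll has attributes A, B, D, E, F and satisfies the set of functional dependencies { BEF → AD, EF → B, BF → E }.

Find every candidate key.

BF, EF

Attribute F never appears on the right-hand side of any dependency, so F must belong to every candidate key.
{F}⁺ = {F}, which is not all of the schema, so we must add further attributes.
{B, F}⁺: BF→E adds E; BEF→AD adds A, D → {A, B, D, E, F}. Minimal: {F}⁺ = {F}; {B}⁺ = {B} — none reach the full schema.
{E, F}⁺: EF→B adds B; BEF→AD adds A, D → {A, B, D, E, F}. Minimal: {F}⁺ = {F}; {E}⁺ = {E} — none reach the full schema.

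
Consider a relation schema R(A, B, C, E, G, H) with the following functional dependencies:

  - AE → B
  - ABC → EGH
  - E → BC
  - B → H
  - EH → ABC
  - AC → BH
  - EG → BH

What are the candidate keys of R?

E; AC

{E}⁺: E→BC adds B, C; B→H adds H; EH→ABC adds A; ABC→EGH adds G → {A, B, C, E, G, H}.
{A, C}⁺: AC→BH adds B, H; ABC→EGH adds E, G → {A, B, C, E, G, H}.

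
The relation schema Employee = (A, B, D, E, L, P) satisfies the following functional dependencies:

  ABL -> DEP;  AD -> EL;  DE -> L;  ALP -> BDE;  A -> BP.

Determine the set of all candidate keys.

Attribute A never appears on the right-hand side of any dependency, so A must belong to every candidate key.
{A}⁺ = {A, B, P}, which is not all of the schema, so we must add further attributes.
{A, D}⁺: AD→EL adds E, L; A→BP adds B, P → {A, B, D, E, L, P}. Minimal: {D}⁺ = {D}; {A}⁺ = {A, B, P} — none reach the full schema.
{A, L}⁺: A→BP adds B, P; ABL→DEP adds D, E → {A, B, D, E, L, P}. Minimal: {L}⁺ = {L}; {A}⁺ = {A, B, P} — none reach the full schema.
Any other superkey contains one of these as a subset, so there are no further candidate keys.

{A, D}, {A, L}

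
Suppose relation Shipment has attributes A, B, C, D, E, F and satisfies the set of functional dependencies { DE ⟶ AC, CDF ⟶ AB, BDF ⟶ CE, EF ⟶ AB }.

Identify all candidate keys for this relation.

Attributes D, F never appear on any right-hand side, so every candidate key must contain {D, F}.
{D, F}⁺ = {D, F}, which is not all of the schema, so we must add further attributes.
{B, D, F}⁺: BDF→CE adds C, E; EF→AB adds A → {A, B, C, D, E, F}. Minimal: {D, F}⁺ = {D, F}; {B, F}⁺ = {B, F}; {B, D}⁺ = {B, D} — none reach the full schema.
{C, D, F}⁺: CDF→AB adds A, B; BDF→CE adds E → {A, B, C, D, E, F}. Minimal: {D, F}⁺ = {D, F}; {C, F}⁺ = {C, F}; {C, D}⁺ = {C, D} — none reach the full schema.
{D, E, F}⁺: DE→AC adds A, C; CDF→AB adds B → {A, B, C, D, E, F}. Minimal: {E, F}⁺ = {A, B, E, F}; {D, F}⁺ = {D, F}; {D, E}⁺ = {A, C, D, E} — none reach the full schema.

BDF; CDF; DEF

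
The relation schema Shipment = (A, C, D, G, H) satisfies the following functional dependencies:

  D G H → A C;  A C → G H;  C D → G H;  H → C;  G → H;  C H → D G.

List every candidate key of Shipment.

{G}, {H}, {A, C}, {C, D}

{G}⁺: G→H adds H; H→C adds C; CH→DG adds D; DGH→AC adds A → {A, C, D, G, H}.
{H}⁺: H→C adds C; CH→DG adds D, G; DGH→AC adds A → {A, C, D, G, H}.
{A, C}⁺: AC→GH adds G, H; CH→DG adds D → {A, C, D, G, H}. Minimal: {C}⁺ = {C}; {A}⁺ = {A} — none reach the full schema.
{C, D}⁺: CD→GH adds G, H; DGH→AC adds A → {A, C, D, G, H}. Minimal: {D}⁺ = {D}; {C}⁺ = {C} — none reach the full schema.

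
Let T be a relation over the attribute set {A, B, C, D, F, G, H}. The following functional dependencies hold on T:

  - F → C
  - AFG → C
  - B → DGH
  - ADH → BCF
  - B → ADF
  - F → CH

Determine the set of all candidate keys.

{B}, {A, D, F}, {A, D, H}

{B}⁺: B→DGH adds D, G, H; B→ADF adds A, F; F→CH adds C → {A, B, C, D, F, G, H}.
{A, D, F}⁺: F→C adds C; F→CH adds H; ADH→BCF adds B; B→DGH adds G → {A, B, C, D, F, G, H}.
{A, D, H}⁺: ADH→BCF adds B, C, F; B→DGH adds G → {A, B, C, D, F, G, H}.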